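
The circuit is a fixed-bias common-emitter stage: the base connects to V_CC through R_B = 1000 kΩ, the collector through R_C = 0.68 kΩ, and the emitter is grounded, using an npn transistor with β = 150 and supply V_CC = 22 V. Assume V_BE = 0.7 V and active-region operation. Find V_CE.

Base loop: V_CC = I_B·R_B + V_BE, so I_B = (22 − 0.7)/1000 kΩ = 0.0213 mA.
In the active region I_C = β·I_B = 150 × 0.0213 = 3.19 mA.
Collector loop: V_CE = V_CC − I_C·R_C = 22 − 3.19×0.68 = 19.8 V.
Since V_CE = 19.8 V > V_CE(sat) ≈ 0.2 V, the transistor is in the active region as assumed.

V_CE ≈ 20 V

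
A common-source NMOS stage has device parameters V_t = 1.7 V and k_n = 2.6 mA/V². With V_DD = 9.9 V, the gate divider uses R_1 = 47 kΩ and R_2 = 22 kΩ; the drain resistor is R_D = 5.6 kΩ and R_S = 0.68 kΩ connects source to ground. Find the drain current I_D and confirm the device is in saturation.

V_G = V_DD·R_2/(R_1+R_2) = 9.9×22/69 = 3.16 V.
Assume saturation: I_D = (k_n/2)(V_GS − V_t)² with V_GS = V_G − I_D·R_S = 3.16 − 0.68·I_D.
Substituting gives 0.601·I_D² − 3.58·I_D + 2.76 = 0, with roots I_D = 0.911 or 5.04 mA.
The root I_D = 5.04 mA gives V_GS = -0.268 V ≤ V_t, so take I_D = 0.911 mA.
Then V_GS = 2.54 V and V_DS = V_DD − I_D(R_D+R_S) = 9.9 − 0.911×6.28 = 4.18 V.
Saturation requires V_DS ≥ V_GS − V_t = 0.837 V; 4.18 ≥ 0.837 ✓.

I_D ≈ 0.91 mA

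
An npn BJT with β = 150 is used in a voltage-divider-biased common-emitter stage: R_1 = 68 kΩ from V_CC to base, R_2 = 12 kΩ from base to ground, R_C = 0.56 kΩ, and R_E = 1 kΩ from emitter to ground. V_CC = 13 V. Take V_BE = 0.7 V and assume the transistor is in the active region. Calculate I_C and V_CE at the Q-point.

I_C ≈ 1.2 mA, V_CE ≈ 11 V

Thevenize the base divider: V_Th = V_CC·R_2/(R_1+R_2) = 13×12/80 = 1.95 V, R_Th = R_1‖R_2 = 10.2 kΩ.
Base-emitter loop: V_Th = I_B·R_Th + V_BE + (β+1)I_B·R_E, so I_B = (1.95 − 0.7) / (10.2 + 151×1) = 0.00775 mA.
I_C = β·I_B = 150×0.00775 = 1.16 mA, and I_E = (β+1)I_B = 1.17 mA.
V_CE = V_CC − I_C·R_C − I_E·R_E = 13 − 1.16×0.56 − 1.17×1 = 11.2 V.
V_CE = 11.2 V > 0.2 V confirms active-region operation.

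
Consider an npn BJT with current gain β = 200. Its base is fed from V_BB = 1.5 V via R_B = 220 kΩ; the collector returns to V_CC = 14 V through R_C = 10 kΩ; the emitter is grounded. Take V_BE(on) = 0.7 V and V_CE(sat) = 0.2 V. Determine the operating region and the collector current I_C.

Assume active. Base-emitter loop: I_B = (V_BB − V_BE)/R_B = (1.5 − 0.7)/220 = 0.00364 mA.
I_C = β·I_B = 200×0.00364 = 0.727 mA.
V_CE = V_CC − I_C·R_C = 14 − 0.727×10 = 6.73 V > V_CE(sat), so the active-region assumption holds.

active; I_C ≈ 0.73 mA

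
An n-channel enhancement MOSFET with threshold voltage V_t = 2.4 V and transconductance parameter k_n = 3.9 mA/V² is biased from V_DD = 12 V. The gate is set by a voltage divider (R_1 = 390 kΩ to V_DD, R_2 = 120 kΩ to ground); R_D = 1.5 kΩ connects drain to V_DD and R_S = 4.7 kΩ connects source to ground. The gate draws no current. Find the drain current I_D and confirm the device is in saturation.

V_G = V_DD·R_2/(R_1+R_2) = 12×120/510 = 2.82 V.
Assume saturation: I_D = (k_n/2)(V_GS − V_t)² with V_GS = V_G − I_D·R_S = 2.82 − 4.7·I_D.
Substituting gives 43.1·I_D² − 8.76·I_D + 0.35 = 0, with roots I_D = 0.0545 or 0.149 mA.
The root I_D = 0.149 mA gives V_GS = 2.12 V ≤ V_t, so take I_D = 0.0545 mA.
Then V_GS = 2.57 V and V_DS = V_DD − I_D(R_D+R_S) = 12 − 0.0545×6.2 = 11.7 V.
Saturation requires V_DS ≥ V_GS − V_t = 0.167 V; 11.7 ≥ 0.167 ✓.

I_D ≈ 0.055 mA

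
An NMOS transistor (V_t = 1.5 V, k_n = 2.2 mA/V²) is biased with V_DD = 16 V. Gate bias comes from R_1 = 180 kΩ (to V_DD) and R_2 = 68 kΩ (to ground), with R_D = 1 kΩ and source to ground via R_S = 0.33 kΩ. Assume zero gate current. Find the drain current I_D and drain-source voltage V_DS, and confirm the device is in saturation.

I_D ≈ 3.4 mA, V_DS ≈ 11 V

V_G = V_DD·R_2/(R_1+R_2) = 16×68/248 = 4.39 V.
Assume saturation: I_D = (k_n/2)(V_GS − V_t)² with V_GS = V_G − I_D·R_S = 4.39 − 0.33·I_D.
Substituting gives 0.12·I_D² − 3.1·I_D + 9.17 = 0, with roots I_D = 3.41 or 22.4 mA.
The root I_D = 22.4 mA gives V_GS = -3.02 V ≤ V_t, so take I_D = 3.41 mA.
Then V_GS = 3.26 V and V_DS = V_DD − I_D(R_D+R_S) = 16 − 3.41×1.33 = 11.5 V.
Saturation requires V_DS ≥ V_GS − V_t = 1.76 V; 11.5 ≥ 1.76 ✓.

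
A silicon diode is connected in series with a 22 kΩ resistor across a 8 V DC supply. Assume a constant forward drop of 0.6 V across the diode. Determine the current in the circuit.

KVL around the loop: 8 = V_D + I·R = 0.6 + I × 22 kΩ.
So I = (8 − 0.6) / 22 kΩ = 7.4 / 22 = 0.336 mA.

I ≈ 0.34 mA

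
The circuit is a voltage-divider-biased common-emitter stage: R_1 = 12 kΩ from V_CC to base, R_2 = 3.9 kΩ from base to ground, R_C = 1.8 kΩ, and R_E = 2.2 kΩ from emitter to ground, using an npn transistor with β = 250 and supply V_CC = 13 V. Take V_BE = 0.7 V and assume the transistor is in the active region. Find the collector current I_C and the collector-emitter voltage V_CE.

Thevenize the base divider: V_Th = V_CC·R_2/(R_1+R_2) = 13×3.9/15.9 = 3.19 V, R_Th = R_1‖R_2 = 2.94 kΩ.
Base-emitter loop: V_Th = I_B·R_Th + V_BE + (β+1)I_B·R_E, so I_B = (3.19 − 0.7) / (2.94 + 251×2.2) = 0.00448 mA.
I_C = β·I_B = 250×0.00448 = 1.12 mA, and I_E = (β+1)I_B = 1.13 mA.
V_CE = V_CC − I_C·R_C − I_E·R_E = 13 − 1.12×1.8 − 1.13×2.2 = 8.51 V.
V_CE = 8.51 V > 0.2 V confirms active-region operation.

I_C ≈ 1.1 mA, V_CE ≈ 8.5 V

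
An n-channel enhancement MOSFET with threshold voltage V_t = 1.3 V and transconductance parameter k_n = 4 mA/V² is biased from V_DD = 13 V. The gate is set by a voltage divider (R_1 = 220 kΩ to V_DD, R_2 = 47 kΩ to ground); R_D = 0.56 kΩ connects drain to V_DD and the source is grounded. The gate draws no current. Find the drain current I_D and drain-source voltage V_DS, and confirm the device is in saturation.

I_D ≈ 2 mA, V_DS ≈ 12 V

V_G = V_DD·R_2/(R_1+R_2) = 13×47/267 = 2.29 V. With the source grounded, V_GS = V_G = 2.29 V.
Assume saturation: I_D = (k_n/2)(V_GS − V_t)² = (4/2)×(2.29 − 1.3)² = 2×0.988² = 1.95 mA.
V_DS = V_DD − I_D·R_D = 13 − 1.95×0.56 = 11.9 V.
Saturation requires V_DS ≥ V_GS − V_t = 0.988 V; 11.9 ≥ 0.988 ✓.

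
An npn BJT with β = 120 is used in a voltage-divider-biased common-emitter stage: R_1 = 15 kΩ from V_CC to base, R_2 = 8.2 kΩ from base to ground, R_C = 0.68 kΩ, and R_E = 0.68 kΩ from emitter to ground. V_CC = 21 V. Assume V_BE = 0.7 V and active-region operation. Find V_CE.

Thevenize the base divider: V_Th = V_CC·R_2/(R_1+R_2) = 21×8.2/23.2 = 7.42 V, R_Th = R_1‖R_2 = 5.3 kΩ.
Base-emitter loop: V_Th = I_B·R_Th + V_BE + (β+1)I_B·R_E, so I_B = (7.42 − 0.7) / (5.3 + 121×0.68) = 0.0768 mA.
I_C = β·I_B = 120×0.0768 = 9.21 mA, and I_E = (β+1)I_B = 9.29 mA.
V_CE = V_CC − I_C·R_C − I_E·R_E = 21 − 9.21×0.68 − 9.29×0.68 = 8.42 V.
V_CE = 8.42 V > 0.2 V confirms active-region operation.

V_CE ≈ 8.4 V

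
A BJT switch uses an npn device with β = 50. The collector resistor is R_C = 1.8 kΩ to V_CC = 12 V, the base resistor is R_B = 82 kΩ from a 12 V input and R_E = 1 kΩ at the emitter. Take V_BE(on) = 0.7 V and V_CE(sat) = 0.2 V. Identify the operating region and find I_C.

Assume active: I_B = (12 − 0.7)/(82 + 51×1) = 0.085 mA, I_C = β·I_B = 4.25 mA.
Then V_CE = 12 − 4.25×1.8 − 4.33×1 = 0.0203 V < 0.2 V — the active assumption fails.
Re-solve with V_CE = 0.2 V. KCL at the emitter: V_E/R_E = (V_BB−0.7−V_E)/R_B + (V_CC−0.2−V_E)/R_C, giving V_E = 4.27 V.
I_C = (V_CC − 0.2 − V_E)/R_C = (11.8 − 4.27)/1.8 = 4.18 mA.
Check: I_B = (11.3 − 4.27)/82 = 0.0857 mA, and β·I_B = 4.29 mA > I_C, confirming saturation.

saturation; I_C ≈ 4.2 mA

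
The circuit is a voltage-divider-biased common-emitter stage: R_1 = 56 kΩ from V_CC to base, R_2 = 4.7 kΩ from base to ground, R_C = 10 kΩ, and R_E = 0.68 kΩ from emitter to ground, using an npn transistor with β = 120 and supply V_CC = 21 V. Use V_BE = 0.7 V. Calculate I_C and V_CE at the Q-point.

I_C ≈ 1.3 mA, V_CE ≈ 7.3 V

Thevenize the base divider: V_Th = V_CC·R_2/(R_1+R_2) = 21×4.7/60.7 = 1.63 V, R_Th = R_1‖R_2 = 4.34 kΩ.
Base-emitter loop: V_Th = I_B·R_Th + V_BE + (β+1)I_B·R_E, so I_B = (1.63 − 0.7) / (4.34 + 121×0.68) = 0.0107 mA.
I_C = β·I_B = 120×0.0107 = 1.28 mA, and I_E = (β+1)I_B = 1.29 mA.
V_CE = V_CC − I_C·R_C − I_E·R_E = 21 − 1.28×10 − 1.29×0.68 = 7.29 V.
V_CE = 7.29 V > 0.2 V confirms active-region operation.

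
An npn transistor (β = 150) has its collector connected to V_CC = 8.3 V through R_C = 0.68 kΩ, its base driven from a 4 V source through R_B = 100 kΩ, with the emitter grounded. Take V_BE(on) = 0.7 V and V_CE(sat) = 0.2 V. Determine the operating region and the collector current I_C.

Assume active. Base-emitter loop: I_B = (V_BB − V_BE)/R_B = (4 − 0.7)/100 = 0.033 mA.
I_C = β·I_B = 150×0.033 = 4.95 mA.
V_CE = V_CC − I_C·R_C = 8.3 − 4.95×0.68 = 4.93 V > V_CE(sat), so the active-region assumption holds.

active; I_C ≈ 5 mA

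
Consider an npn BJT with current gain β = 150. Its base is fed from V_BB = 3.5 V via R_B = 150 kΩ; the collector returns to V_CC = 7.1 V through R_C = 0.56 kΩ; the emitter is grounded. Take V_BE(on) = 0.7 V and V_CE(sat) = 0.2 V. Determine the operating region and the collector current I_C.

active; I_C ≈ 2.8 mA

Assume active. Base-emitter loop: I_B = (V_BB − V_BE)/R_B = (3.5 − 0.7)/150 = 0.0187 mA.
I_C = β·I_B = 150×0.0187 = 2.8 mA.
V_CE = V_CC − I_C·R_C = 7.1 − 2.8×0.56 = 5.53 V > V_CE(sat), so the active-region assumption holds.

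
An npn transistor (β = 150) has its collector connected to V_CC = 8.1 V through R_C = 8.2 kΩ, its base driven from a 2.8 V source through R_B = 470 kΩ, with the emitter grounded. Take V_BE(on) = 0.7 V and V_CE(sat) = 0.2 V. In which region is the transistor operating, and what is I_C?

active; I_C ≈ 0.67 mA

Assume active. Base-emitter loop: I_B = (V_BB − V_BE)/R_B = (2.8 − 0.7)/470 = 0.00447 mA.
I_C = β·I_B = 150×0.00447 = 0.67 mA.
V_CE = V_CC − I_C·R_C = 8.1 − 0.67×8.2 = 2.6 V > V_CE(sat), so the active-region assumption holds.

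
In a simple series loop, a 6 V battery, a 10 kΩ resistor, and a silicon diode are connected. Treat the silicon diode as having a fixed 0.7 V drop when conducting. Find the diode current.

KVL around the loop: 6 = V_D + I·R = 0.7 + I × 10 kΩ.
So I = (6 − 0.7) / 10 kΩ = 5.3 / 10 = 0.53 mA.

I ≈ 0.53 mA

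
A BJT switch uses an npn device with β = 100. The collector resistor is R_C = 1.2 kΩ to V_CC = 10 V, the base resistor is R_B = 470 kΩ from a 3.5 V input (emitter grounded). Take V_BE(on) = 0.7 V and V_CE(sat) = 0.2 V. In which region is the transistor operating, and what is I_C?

Assume active. Base-emitter loop: I_B = (V_BB − V_BE)/R_B = (3.5 − 0.7)/470 = 0.00596 mA.
I_C = β·I_B = 100×0.00596 = 0.596 mA.
V_CE = V_CC − I_C·R_C = 10 − 0.596×1.2 = 9.29 V > V_CE(sat), so the active-region assumption holds.

active; I_C ≈ 0.6 mA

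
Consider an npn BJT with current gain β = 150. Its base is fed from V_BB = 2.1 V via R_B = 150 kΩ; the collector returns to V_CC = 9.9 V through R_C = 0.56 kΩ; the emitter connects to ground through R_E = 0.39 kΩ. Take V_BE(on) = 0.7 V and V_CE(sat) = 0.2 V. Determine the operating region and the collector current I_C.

Assume active. Base-emitter loop: I_B = (V_BB − V_BE)/(R_B + (β+1)R_E) = (2.1 − 0.7)/(150 + 151×0.39) = 0.0067 mA.
I_C = β·I_B = 150×0.0067 = 1.01 mA.
V_CE = V_CC − I_C·R_C − I_E·R_E = 9.9 − 1.01×0.56 − 1.01×0.39 = 8.94 V > V_CE(sat), so the active-region assumption holds.

active; I_C ≈ 1 mA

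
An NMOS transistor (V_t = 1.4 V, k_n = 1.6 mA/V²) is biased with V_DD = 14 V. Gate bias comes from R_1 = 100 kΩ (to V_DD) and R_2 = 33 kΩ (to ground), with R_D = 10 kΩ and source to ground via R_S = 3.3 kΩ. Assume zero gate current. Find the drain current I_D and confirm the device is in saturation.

V_G = V_DD·R_2/(R_1+R_2) = 14×33/133 = 3.47 V.
Assume saturation: I_D = (k_n/2)(V_GS − V_t)² with V_GS = V_G − I_D·R_S = 3.47 − 3.3·I_D.
Substituting gives 8.71·I_D² − 11.9·I_D + 3.44 = 0, with roots I_D = 0.411 or 0.96 mA.
The root I_D = 0.96 mA gives V_GS = 0.304 V ≤ V_t, so take I_D = 0.411 mA.
Then V_GS = 2.12 V and V_DS = V_DD − I_D(R_D+R_S) = 14 − 0.411×13.3 = 8.53 V.
Saturation requires V_DS ≥ V_GS − V_t = 0.717 V; 8.53 ≥ 0.717 ✓.

I_D ≈ 0.41 mA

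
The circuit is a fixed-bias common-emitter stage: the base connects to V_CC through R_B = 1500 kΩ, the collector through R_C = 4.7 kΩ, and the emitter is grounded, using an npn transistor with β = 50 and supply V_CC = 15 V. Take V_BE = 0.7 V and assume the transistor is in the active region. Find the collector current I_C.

Base loop: V_CC = I_B·R_B + V_BE, so I_B = (15 − 0.7)/1500 kΩ = 0.00953 mA.
In the active region I_C = β·I_B = 50 × 0.00953 = 0.477 mA.
Collector loop: V_CE = V_CC − I_C·R_C = 15 − 0.477×4.7 = 12.8 V.
Since V_CE = 12.8 V > V_CE(sat) ≈ 0.2 V, the transistor is in the active region as assumed.

I_C ≈ 0.48 mA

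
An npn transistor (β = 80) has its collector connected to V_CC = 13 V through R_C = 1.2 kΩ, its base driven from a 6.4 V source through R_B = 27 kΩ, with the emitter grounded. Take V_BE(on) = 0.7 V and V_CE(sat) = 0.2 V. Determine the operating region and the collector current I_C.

Assume active: I_B = (6.4 − 0.7)/27 = 0.211 mA, giving I_C = β·I_B = 16.9 mA.
But then V_CE = 13 − 16.9×1.2 = -7.27 V < V_CE(sat) = 0.2 V — impossible in the active region.
So the transistor is saturated. With V_CE = 0.2 V, I_C = (V_CC − 0.2)/R_C = 12.8/1.2 = 10.7 mA.
Check: β·I_B = 16.9 mA > I_C = 10.7 mA, confirming saturation.

saturation; I_C ≈ 11 mA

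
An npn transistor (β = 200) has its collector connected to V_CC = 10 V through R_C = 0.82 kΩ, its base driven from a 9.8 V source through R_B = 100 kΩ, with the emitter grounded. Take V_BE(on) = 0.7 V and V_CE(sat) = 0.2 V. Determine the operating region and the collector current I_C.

saturation; I_C ≈ 12 mA

Assume active: I_B = (9.8 − 0.7)/100 = 0.091 mA, giving I_C = β·I_B = 18.2 mA.
But then V_CE = 10 − 18.2×0.82 = -4.92 V < V_CE(sat) = 0.2 V — impossible in the active region.
So the transistor is saturated. With V_CE = 0.2 V, I_C = (V_CC − 0.2)/R_C = 9.8/0.82 = 12 mA.
Check: β·I_B = 18.2 mA > I_C = 12 mA, confirming saturation.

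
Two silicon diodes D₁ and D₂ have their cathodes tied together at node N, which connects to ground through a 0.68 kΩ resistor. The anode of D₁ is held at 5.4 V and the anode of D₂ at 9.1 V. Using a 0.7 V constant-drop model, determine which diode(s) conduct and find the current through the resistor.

Assume both conduct. Then node N would need to be at both 5.4−0.7 = 4.7 V and 9.1−0.7 = 8.4 V, which is impossible.
Assume only D₂ conducts: V_N = 9.1 − 0.7 = 8.4 V, so I_R = 8.4/0.68 = 12.4 mA.
Check D₁: its anode-to-cathode voltage is 5.4 − 8.4 = -3 V < 0.7 V, so it is off. The assumption is consistent.

Only D₂ conducts; I_R ≈ 12 mA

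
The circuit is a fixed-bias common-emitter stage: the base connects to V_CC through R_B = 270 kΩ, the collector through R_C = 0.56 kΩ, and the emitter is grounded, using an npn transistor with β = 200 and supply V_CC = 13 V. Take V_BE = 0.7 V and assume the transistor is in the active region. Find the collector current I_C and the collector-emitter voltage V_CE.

I_C ≈ 9.1 mA, V_CE ≈ 7.9 V

Base loop: V_CC = I_B·R_B + V_BE, so I_B = (13 − 0.7)/270 kΩ = 0.0456 mA.
In the active region I_C = β·I_B = 200 × 0.0456 = 9.11 mA.
Collector loop: V_CE = V_CC − I_C·R_C = 13 − 9.11×0.56 = 7.9 V.
Since V_CE = 7.9 V > V_CE(sat) ≈ 0.2 V, the transistor is in the active region as assumed.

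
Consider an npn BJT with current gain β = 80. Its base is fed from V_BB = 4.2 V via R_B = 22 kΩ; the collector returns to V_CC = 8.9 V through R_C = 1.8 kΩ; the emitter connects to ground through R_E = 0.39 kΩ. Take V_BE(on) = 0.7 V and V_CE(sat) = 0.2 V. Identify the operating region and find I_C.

saturation; I_C ≈ 4 mA

Assume active: I_B = (4.2 − 0.7)/(22 + 81×0.39) = 0.0653 mA, I_C = β·I_B = 5.22 mA.
Then V_CE = 8.9 − 5.22×1.8 − 5.29×0.39 = -2.57 V < 0.2 V — the active assumption fails.
Re-solve with V_CE = 0.2 V. KCL at the emitter: V_E/R_E = (V_BB−0.7−V_E)/R_B + (V_CC−0.2−V_E)/R_C, giving V_E = 1.58 V.
I_C = (V_CC − 0.2 − V_E)/R_C = (8.7 − 1.58)/1.8 = 3.96 mA.
Check: I_B = (3.5 − 1.58)/22 = 0.0874 mA, and β·I_B = 6.99 mA > I_C, confirming saturation.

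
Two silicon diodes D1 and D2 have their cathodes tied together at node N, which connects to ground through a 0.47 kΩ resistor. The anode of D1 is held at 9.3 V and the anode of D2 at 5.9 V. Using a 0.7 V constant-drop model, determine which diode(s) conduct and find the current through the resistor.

Assume both conduct. Then node N would need to be at both 9.3−0.7 = 8.6 V and 5.9−0.7 = 5.2 V, which is impossible.
Assume only D1 conducts: V_N = 9.3 − 0.7 = 8.6 V, so I_R = 8.6/0.47 = 18.3 mA.
Check D2: its anode-to-cathode voltage is 5.9 − 8.6 = -2.7 V < 0.7 V, so it is off. The assumption is consistent.

Only D1 conducts; I_R ≈ 18 mA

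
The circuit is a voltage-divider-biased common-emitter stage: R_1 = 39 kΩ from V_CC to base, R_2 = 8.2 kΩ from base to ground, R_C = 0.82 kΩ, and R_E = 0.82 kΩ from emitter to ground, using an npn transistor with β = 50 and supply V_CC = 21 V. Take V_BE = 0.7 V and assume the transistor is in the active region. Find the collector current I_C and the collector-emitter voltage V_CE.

I_C ≈ 3 mA, V_CE ≈ 16 V

Thevenize the base divider: V_Th = V_CC·R_2/(R_1+R_2) = 21×8.2/47.2 = 3.65 V, R_Th = R_1‖R_2 = 6.78 kΩ.
Base-emitter loop: V_Th = I_B·R_Th + V_BE + (β+1)I_B·R_E, so I_B = (3.65 − 0.7) / (6.78 + 51×0.82) = 0.0607 mA.
I_C = β·I_B = 50×0.0607 = 3.03 mA, and I_E = (β+1)I_B = 3.09 mA.
V_CE = V_CC − I_C·R_C − I_E·R_E = 21 − 3.03×0.82 − 3.09×0.82 = 16 V.
V_CE = 16 V > 0.2 V confirms active-region operation.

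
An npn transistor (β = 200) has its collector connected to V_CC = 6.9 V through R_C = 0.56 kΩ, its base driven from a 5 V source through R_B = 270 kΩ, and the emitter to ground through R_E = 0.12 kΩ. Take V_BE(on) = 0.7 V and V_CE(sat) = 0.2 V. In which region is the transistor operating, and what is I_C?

active; I_C ≈ 2.9 mA

Assume active. Base-emitter loop: I_B = (V_BB − V_BE)/(R_B + (β+1)R_E) = (5 − 0.7)/(270 + 201×0.12) = 0.0146 mA.
I_C = β·I_B = 200×0.0146 = 2.92 mA.
V_CE = V_CC − I_C·R_C − I_E·R_E = 6.9 − 2.92×0.56 − 2.94×0.12 = 4.91 V > V_CE(sat), so the active-region assumption holds.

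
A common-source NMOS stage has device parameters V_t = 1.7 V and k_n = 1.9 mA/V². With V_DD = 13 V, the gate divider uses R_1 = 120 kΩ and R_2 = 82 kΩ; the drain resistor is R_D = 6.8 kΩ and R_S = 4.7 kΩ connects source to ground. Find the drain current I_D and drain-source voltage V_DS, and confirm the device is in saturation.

V_G = V_DD·R_2/(R_1+R_2) = 13×82/202 = 5.28 V.
Assume saturation: I_D = (k_n/2)(V_GS − V_t)² with V_GS = V_G − I_D·R_S = 5.28 − 4.7·I_D.
Substituting gives 21·I_D² − 32.9·I_D + 12.2 = 0, with roots I_D = 0.593 or 0.977 mA.
The root I_D = 0.977 mA gives V_GS = 0.686 V ≤ V_t, so take I_D = 0.593 mA.
Then V_GS = 2.49 V and V_DS = V_DD − I_D(R_D+R_S) = 13 − 0.593×11.5 = 6.18 V.
Saturation requires V_DS ≥ V_GS − V_t = 0.79 V; 6.18 ≥ 0.79 ✓.

I_D ≈ 0.59 mA, V_DS ≈ 6.2 V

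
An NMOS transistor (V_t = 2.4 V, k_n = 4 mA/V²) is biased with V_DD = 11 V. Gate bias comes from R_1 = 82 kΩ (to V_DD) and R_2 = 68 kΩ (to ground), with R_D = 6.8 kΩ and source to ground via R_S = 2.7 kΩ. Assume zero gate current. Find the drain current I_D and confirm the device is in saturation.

V_G = V_DD·R_2/(R_1+R_2) = 11×68/150 = 4.99 V.
Assume saturation: I_D = (k_n/2)(V_GS − V_t)² with V_GS = V_G − I_D·R_S = 4.99 − 2.7·I_D.
Substituting gives 14.6·I_D² − 28.9·I_D + 13.4 = 0, with roots I_D = 0.734 or 1.25 mA.
The root I_D = 1.25 mA gives V_GS = 1.61 V ≤ V_t, so take I_D = 0.734 mA.
Then V_GS = 3.01 V and V_DS = V_DD − I_D(R_D+R_S) = 11 − 0.734×9.5 = 4.03 V.
Saturation requires V_DS ≥ V_GS − V_t = 0.606 V; 4.03 ≥ 0.606 ✓.

I_D ≈ 0.73 mA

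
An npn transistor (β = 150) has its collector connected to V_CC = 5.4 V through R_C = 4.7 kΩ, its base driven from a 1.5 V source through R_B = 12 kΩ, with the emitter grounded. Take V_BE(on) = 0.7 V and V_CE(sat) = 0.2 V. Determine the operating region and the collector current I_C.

Assume active: I_B = (1.5 − 0.7)/12 = 0.0667 mA, giving I_C = β·I_B = 10 mA.
But then V_CE = 5.4 − 10×4.7 = -41.6 V < V_CE(sat) = 0.2 V — impossible in the active region.
So the transistor is saturated. With V_CE = 0.2 V, I_C = (V_CC − 0.2)/R_C = 5.2/4.7 = 1.11 mA.
Check: β·I_B = 10 mA > I_C = 1.11 mA, confirming saturation.

saturation; I_C ≈ 1.1 mA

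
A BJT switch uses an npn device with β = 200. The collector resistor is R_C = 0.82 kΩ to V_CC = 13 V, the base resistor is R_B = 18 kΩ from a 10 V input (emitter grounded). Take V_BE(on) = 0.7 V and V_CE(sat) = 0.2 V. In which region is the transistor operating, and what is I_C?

saturation; I_C ≈ 16 mA

Assume active: I_B = (10 − 0.7)/18 = 0.517 mA, giving I_C = β·I_B = 103 mA.
But then V_CE = 13 − 103×0.82 = -71.7 V < V_CE(sat) = 0.2 V — impossible in the active region.
So the transistor is saturated. With V_CE = 0.2 V, I_C = (V_CC − 0.2)/R_C = 12.8/0.82 = 15.6 mA.
Check: β·I_B = 103 mA > I_C = 15.6 mA, confirming saturation.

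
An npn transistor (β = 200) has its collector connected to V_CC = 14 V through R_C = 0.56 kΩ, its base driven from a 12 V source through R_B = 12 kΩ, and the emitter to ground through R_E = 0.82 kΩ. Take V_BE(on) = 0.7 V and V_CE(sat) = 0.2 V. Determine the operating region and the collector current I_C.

saturation; I_C ≈ 9.9 mA

Assume active: I_B = (12 − 0.7)/(12 + 201×0.82) = 0.0639 mA, I_C = β·I_B = 12.8 mA.
Then V_CE = 14 − 12.8×0.56 − 12.8×0.82 = -3.69 V < 0.2 V — the active assumption fails.
Re-solve with V_CE = 0.2 V. KCL at the emitter: V_E/R_E = (V_BB−0.7−V_E)/R_B + (V_CC−0.2−V_E)/R_C, giving V_E = 8.28 V.
I_C = (V_CC − 0.2 − V_E)/R_C = (13.8 − 8.28)/0.56 = 9.85 mA.
Check: I_B = (11.3 − 8.28)/12 = 0.251 mA, and β·I_B = 50.3 mA > I_C, confirming saturation.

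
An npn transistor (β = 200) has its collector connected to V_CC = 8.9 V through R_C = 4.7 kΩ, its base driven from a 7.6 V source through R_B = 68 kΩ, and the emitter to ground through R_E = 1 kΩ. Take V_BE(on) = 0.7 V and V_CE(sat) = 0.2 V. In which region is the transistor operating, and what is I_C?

Assume active: I_B = (7.6 − 0.7)/(68 + 201×1) = 0.0257 mA, I_C = β·I_B = 5.13 mA.
Then V_CE = 8.9 − 5.13×4.7 − 5.16×1 = -20.4 V < 0.2 V — the active assumption fails.
Re-solve with V_CE = 0.2 V. KCL at the emitter: V_E/R_E = (V_BB−0.7−V_E)/R_B + (V_CC−0.2−V_E)/R_C, giving V_E = 1.59 V.
I_C = (V_CC − 0.2 − V_E)/R_C = (8.7 − 1.59)/4.7 = 1.51 mA.
Check: I_B = (6.9 − 1.59)/68 = 0.0781 mA, and β·I_B = 15.6 mA > I_C, confirming saturation.

saturation; I_C ≈ 1.5 mA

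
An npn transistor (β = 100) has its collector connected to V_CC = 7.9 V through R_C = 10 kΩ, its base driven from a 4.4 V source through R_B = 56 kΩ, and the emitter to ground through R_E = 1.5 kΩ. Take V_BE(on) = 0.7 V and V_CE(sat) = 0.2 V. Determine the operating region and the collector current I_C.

Assume active: I_B = (4.4 − 0.7)/(56 + 101×1.5) = 0.0178 mA, I_C = β·I_B = 1.78 mA.
Then V_CE = 7.9 − 1.78×10 − 1.8×1.5 = -12.6 V < 0.2 V — the active assumption fails.
Re-solve with V_CE = 0.2 V. KCL at the emitter: V_E/R_E = (V_BB−0.7−V_E)/R_B + (V_CC−0.2−V_E)/R_C, giving V_E = 1.07 V.
I_C = (V_CC − 0.2 − V_E)/R_C = (7.7 − 1.07)/10 = 0.663 mA.
Check: I_B = (3.7 − 1.07)/56 = 0.047 mA, and β·I_B = 4.7 mA > I_C, confirming saturation.

saturation; I_C ≈ 0.66 mA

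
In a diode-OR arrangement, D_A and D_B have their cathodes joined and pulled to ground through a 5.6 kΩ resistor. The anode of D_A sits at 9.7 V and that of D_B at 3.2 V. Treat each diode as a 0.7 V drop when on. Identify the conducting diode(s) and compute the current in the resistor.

Assume both conduct. Then node N would need to be at both 9.7−0.7 = 9 V and 3.2−0.7 = 2.5 V, which is impossible.
Assume only D_A conducts: V_N = 9.7 − 0.7 = 9 V, so I_R = 9/5.6 = 1.61 mA.
Check D_B: its anode-to-cathode voltage is 3.2 − 9 = -5.8 V < 0.7 V, so it is off. The assumption is consistent.

Only D_A conducts; I_R ≈ 1.6 mA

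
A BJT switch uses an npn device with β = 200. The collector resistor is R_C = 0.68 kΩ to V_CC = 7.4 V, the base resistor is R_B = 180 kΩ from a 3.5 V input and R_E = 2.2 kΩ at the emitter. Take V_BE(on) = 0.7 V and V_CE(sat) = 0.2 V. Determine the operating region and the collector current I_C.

active; I_C ≈ 0.9 mA

Assume active. Base-emitter loop: I_B = (V_BB − V_BE)/(R_B + (β+1)R_E) = (3.5 − 0.7)/(180 + 201×2.2) = 0.0045 mA.
I_C = β·I_B = 200×0.0045 = 0.9 mA.
V_CE = V_CC − I_C·R_C − I_E·R_E = 7.4 − 0.9×0.68 − 0.905×2.2 = 4.8 V > V_CE(sat), so the active-region assumption holds.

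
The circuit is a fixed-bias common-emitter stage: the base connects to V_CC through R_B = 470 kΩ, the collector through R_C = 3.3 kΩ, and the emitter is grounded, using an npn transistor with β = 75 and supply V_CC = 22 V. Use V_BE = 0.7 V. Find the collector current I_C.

I_C ≈ 3.4 mA

Base loop: V_CC = I_B·R_B + V_BE, so I_B = (22 − 0.7)/470 kΩ = 0.0453 mA.
In the active region I_C = β·I_B = 75 × 0.0453 = 3.4 mA.
Collector loop: V_CE = V_CC − I_C·R_C = 22 − 3.4×3.3 = 10.8 V.
Since V_CE = 10.8 V > V_CE(sat) ≈ 0.2 V, the transistor is in the active region as assumed.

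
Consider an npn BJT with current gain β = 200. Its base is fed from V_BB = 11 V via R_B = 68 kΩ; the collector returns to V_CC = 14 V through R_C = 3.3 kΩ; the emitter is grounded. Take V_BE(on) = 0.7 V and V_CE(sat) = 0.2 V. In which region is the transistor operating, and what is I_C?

Assume active: I_B = (11 − 0.7)/68 = 0.151 mA, giving I_C = β·I_B = 30.3 mA.
But then V_CE = 14 − 30.3×3.3 = -86 V < V_CE(sat) = 0.2 V — impossible in the active region.
So the transistor is saturated. With V_CE = 0.2 V, I_C = (V_CC − 0.2)/R_C = 13.8/3.3 = 4.18 mA.
Check: β·I_B = 30.3 mA > I_C = 4.18 mA, confirming saturation.

saturation; I_C ≈ 4.2 mA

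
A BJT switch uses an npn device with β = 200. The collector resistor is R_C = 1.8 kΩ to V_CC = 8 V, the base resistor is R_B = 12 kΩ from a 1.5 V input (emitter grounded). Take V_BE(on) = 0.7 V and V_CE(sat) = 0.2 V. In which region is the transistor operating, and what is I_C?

saturation; I_C ≈ 4.3 mA

Assume active: I_B = (1.5 − 0.7)/12 = 0.0667 mA, giving I_C = β·I_B = 13.3 mA.
But then V_CE = 8 − 13.3×1.8 = -16 V < V_CE(sat) = 0.2 V — impossible in the active region.
So the transistor is saturated. With V_CE = 0.2 V, I_C = (V_CC − 0.2)/R_C = 7.8/1.8 = 4.33 mA.
Check: β·I_B = 13.3 mA > I_C = 4.33 mA, confirming saturation.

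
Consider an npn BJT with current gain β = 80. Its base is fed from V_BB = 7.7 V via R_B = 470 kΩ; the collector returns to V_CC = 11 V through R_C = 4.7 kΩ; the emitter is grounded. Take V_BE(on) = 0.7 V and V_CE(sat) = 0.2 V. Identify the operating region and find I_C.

Assume active. Base-emitter loop: I_B = (V_BB − V_BE)/R_B = (7.7 − 0.7)/470 = 0.0149 mA.
I_C = β·I_B = 80×0.0149 = 1.19 mA.
V_CE = V_CC − I_C·R_C = 11 − 1.19×4.7 = 5.4 V > V_CE(sat), so the active-region assumption holds.

active; I_C ≈ 1.2 mA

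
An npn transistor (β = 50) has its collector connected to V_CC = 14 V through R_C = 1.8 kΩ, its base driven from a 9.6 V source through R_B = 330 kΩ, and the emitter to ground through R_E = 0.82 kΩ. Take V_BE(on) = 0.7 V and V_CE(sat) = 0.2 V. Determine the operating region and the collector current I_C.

Assume active. Base-emitter loop: I_B = (V_BB − V_BE)/(R_B + (β+1)R_E) = (9.6 − 0.7)/(330 + 51×0.82) = 0.0239 mA.
I_C = β·I_B = 50×0.0239 = 1.2 mA.
V_CE = V_CC − I_C·R_C − I_E·R_E = 14 − 1.2×1.8 − 1.22×0.82 = 10.8 V > V_CE(sat), so the active-region assumption holds.

active; I_C ≈ 1.2 mA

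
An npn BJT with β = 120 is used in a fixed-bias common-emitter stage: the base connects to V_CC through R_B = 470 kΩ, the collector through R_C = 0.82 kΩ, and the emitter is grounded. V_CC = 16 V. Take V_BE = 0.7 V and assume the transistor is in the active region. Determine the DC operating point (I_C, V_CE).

Base loop: V_CC = I_B·R_B + V_BE, so I_B = (16 − 0.7)/470 kΩ = 0.0326 mA.
In the active region I_C = β·I_B = 120 × 0.0326 = 3.91 mA.
Collector loop: V_CE = V_CC − I_C·R_C = 16 − 3.91×0.82 = 12.8 V.
Since V_CE = 12.8 V > V_CE(sat) ≈ 0.2 V, the transistor is in the active region as assumed.

I_C ≈ 3.9 mA, V_CE ≈ 13 V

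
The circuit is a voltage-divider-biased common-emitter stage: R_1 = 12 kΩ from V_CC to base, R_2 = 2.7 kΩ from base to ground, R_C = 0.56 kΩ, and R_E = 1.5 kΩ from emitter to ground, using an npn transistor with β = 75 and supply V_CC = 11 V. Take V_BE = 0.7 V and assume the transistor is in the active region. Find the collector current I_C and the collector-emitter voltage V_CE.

I_C ≈ 0.85 mA, V_CE ≈ 9.2 V

Thevenize the base divider: V_Th = V_CC·R_2/(R_1+R_2) = 11×2.7/14.7 = 2.02 V, R_Th = R_1‖R_2 = 2.2 kΩ.
Base-emitter loop: V_Th = I_B·R_Th + V_BE + (β+1)I_B·R_E, so I_B = (2.02 − 0.7) / (2.2 + 76×1.5) = 0.0114 mA.
I_C = β·I_B = 75×0.0114 = 0.852 mA, and I_E = (β+1)I_B = 0.864 mA.
V_CE = V_CC − I_C·R_C − I_E·R_E = 11 − 0.852×0.56 − 0.864×1.5 = 9.23 V.
V_CE = 9.23 V > 0.2 V confirms active-region operation.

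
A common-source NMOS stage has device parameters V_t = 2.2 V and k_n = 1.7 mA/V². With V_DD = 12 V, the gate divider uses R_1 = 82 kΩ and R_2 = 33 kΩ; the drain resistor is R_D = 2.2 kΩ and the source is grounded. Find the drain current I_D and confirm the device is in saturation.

V_G = V_DD·R_2/(R_1+R_2) = 12×33/115 = 3.44 V. With the source grounded, V_GS = V_G = 3.44 V.
Assume saturation: I_D = (k_n/2)(V_GS − V_t)² = (1.7/2)×(3.44 − 2.2)² = 0.85×1.24² = 1.31 mA.
V_DS = V_DD − I_D·R_D = 12 − 1.31×2.2 = 9.11 V.
Saturation requires V_DS ≥ V_GS − V_t = 1.24 V; 9.11 ≥ 1.24 ✓.

I_D ≈ 1.3 mA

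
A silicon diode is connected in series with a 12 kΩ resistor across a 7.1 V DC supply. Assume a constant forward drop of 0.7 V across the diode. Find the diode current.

I ≈ 0.53 mA

KVL around the loop: 7.1 = V_D + I·R = 0.7 + I × 12 kΩ.
So I = (7.1 − 0.7) / 12 kΩ = 6.4 / 12 = 0.533 mA.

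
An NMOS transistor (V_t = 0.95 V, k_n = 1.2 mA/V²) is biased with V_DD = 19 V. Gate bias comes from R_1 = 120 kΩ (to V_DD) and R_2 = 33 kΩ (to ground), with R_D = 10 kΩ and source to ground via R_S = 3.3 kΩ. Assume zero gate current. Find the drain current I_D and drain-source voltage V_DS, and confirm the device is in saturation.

V_G = V_DD·R_2/(R_1+R_2) = 19×33/153 = 4.1 V.
Assume saturation: I_D = (k_n/2)(V_GS − V_t)² with V_GS = V_G − I_D·R_S = 4.1 − 3.3·I_D.
Substituting gives 6.53·I_D² − 13.5·I_D + 5.95 = 0, with roots I_D = 0.641 or 1.42 mA.
The root I_D = 1.42 mA gives V_GS = -0.588 V ≤ V_t, so take I_D = 0.641 mA.
Then V_GS = 1.98 V and V_DS = V_DD − I_D(R_D+R_S) = 19 − 0.641×13.3 = 10.5 V.
Saturation requires V_DS ≥ V_GS − V_t = 1.03 V; 10.5 ≥ 1.03 ✓.

I_D ≈ 0.64 mA, V_DS ≈ 10 V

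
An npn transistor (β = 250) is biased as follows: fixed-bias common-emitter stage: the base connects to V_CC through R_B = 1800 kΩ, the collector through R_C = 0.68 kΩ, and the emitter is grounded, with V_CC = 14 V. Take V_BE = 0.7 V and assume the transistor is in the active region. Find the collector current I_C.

I_C ≈ 1.8 mA

Base loop: V_CC = I_B·R_B + V_BE, so I_B = (14 − 0.7)/1800 kΩ = 0.00739 mA.
In the active region I_C = β·I_B = 250 × 0.00739 = 1.85 mA.
Collector loop: V_CE = V_CC − I_C·R_C = 14 − 1.85×0.68 = 12.7 V.
Since V_CE = 12.7 V > V_CE(sat) ≈ 0.2 V, the transistor is in the active region as assumed.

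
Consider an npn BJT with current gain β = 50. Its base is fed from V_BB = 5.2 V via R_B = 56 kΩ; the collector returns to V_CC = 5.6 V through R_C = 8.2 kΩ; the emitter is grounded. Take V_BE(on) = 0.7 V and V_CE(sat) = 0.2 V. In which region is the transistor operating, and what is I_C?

saturation; I_C ≈ 0.66 mA

Assume active: I_B = (5.2 − 0.7)/56 = 0.0804 mA, giving I_C = β·I_B = 4.02 mA.
But then V_CE = 5.6 − 4.02×8.2 = -27.3 V < V_CE(sat) = 0.2 V — impossible in the active region.
So the transistor is saturated. With V_CE = 0.2 V, I_C = (V_CC − 0.2)/R_C = 5.4/8.2 = 0.659 mA.
Check: β·I_B = 4.02 mA > I_C = 0.659 mA, confirming saturation.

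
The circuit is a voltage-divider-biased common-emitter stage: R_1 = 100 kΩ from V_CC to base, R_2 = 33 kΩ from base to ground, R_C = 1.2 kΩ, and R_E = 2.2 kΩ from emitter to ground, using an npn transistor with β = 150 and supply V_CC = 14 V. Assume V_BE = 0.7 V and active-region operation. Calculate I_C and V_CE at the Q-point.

I_C ≈ 1.2 mA, V_CE ≈ 10 V

Thevenize the base divider: V_Th = V_CC·R_2/(R_1+R_2) = 14×33/133 = 3.47 V, R_Th = R_1‖R_2 = 24.8 kΩ.
Base-emitter loop: V_Th = I_B·R_Th + V_BE + (β+1)I_B·R_E, so I_B = (3.47 − 0.7) / (24.8 + 151×2.2) = 0.00777 mA.
I_C = β·I_B = 150×0.00777 = 1.17 mA, and I_E = (β+1)I_B = 1.17 mA.
V_CE = V_CC − I_C·R_C − I_E·R_E = 14 − 1.17×1.2 − 1.17×2.2 = 10 V.
V_CE = 10 V > 0.2 V confirms active-region operation.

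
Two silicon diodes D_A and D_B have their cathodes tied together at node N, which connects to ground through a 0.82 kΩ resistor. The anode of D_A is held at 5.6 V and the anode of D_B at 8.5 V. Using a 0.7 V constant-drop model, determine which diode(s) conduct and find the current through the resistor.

Assume both conduct. Then node N would need to be at both 5.6−0.7 = 4.9 V and 8.5−0.7 = 7.8 V, which is impossible.
Assume only D_B conducts: V_N = 8.5 − 0.7 = 7.8 V, so I_R = 7.8/0.82 = 9.51 mA.
Check D_A: its anode-to-cathode voltage is 5.6 − 7.8 = -2.2 V < 0.7 V, so it is off. The assumption is consistent.

Only D_B conducts; I_R ≈ 9.5 mA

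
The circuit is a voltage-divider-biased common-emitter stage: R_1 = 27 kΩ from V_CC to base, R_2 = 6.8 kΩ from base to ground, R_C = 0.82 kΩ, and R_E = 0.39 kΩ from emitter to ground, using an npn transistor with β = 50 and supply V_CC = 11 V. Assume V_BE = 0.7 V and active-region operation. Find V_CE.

Thevenize the base divider: V_Th = V_CC·R_2/(R_1+R_2) = 11×6.8/33.8 = 2.21 V, R_Th = R_1‖R_2 = 5.43 kΩ.
Base-emitter loop: V_Th = I_B·R_Th + V_BE + (β+1)I_B·R_E, so I_B = (2.21 − 0.7) / (5.43 + 51×0.39) = 0.0598 mA.
I_C = β·I_B = 50×0.0598 = 2.99 mA, and I_E = (β+1)I_B = 3.05 mA.
V_CE = V_CC − I_C·R_C − I_E·R_E = 11 − 2.99×0.82 − 3.05×0.39 = 7.36 V.
V_CE = 7.36 V > 0.2 V confirms active-region operation.

V_CE ≈ 7.4 V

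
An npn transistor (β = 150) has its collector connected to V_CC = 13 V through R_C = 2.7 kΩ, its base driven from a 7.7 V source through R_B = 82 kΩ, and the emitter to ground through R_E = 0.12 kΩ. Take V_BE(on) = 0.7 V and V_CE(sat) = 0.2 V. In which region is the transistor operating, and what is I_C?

Assume active: I_B = (7.7 − 0.7)/(82 + 151×0.12) = 0.0699 mA, I_C = β·I_B = 10.5 mA.
Then V_CE = 13 − 10.5×2.7 − 10.6×0.12 = -16.6 V < 0.2 V — the active assumption fails.
Re-solve with V_CE = 0.2 V. KCL at the emitter: V_E/R_E = (V_BB−0.7−V_E)/R_B + (V_CC−0.2−V_E)/R_C, giving V_E = 0.554 V.
I_C = (V_CC − 0.2 − V_E)/R_C = (12.8 − 0.554)/2.7 = 4.54 mA.
Check: I_B = (7 − 0.554)/82 = 0.0786 mA, and β·I_B = 11.8 mA > I_C, confirming saturation.

saturation; I_C ≈ 4.5 mA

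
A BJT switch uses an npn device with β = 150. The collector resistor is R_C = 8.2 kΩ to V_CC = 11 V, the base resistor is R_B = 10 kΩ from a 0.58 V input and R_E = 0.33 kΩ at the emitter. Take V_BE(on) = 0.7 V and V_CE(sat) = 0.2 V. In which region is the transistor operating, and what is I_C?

V_BB = 0.58 V ≤ V_BE(on) = 0.7 V, so the base-emitter junction is not forward biased.
The transistor is in cutoff: I_B = I_C = 0.

cutoff; I_C ≈ 0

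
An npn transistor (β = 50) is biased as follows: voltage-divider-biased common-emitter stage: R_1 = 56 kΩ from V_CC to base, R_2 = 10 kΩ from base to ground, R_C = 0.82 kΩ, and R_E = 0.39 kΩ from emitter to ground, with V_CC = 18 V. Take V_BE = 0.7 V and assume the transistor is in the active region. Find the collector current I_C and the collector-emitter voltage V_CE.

I_C ≈ 3.6 mA, V_CE ≈ 14 V

Thevenize the base divider: V_Th = V_CC·R_2/(R_1+R_2) = 18×10/66 = 2.73 V, R_Th = R_1‖R_2 = 8.48 kΩ.
Base-emitter loop: V_Th = I_B·R_Th + V_BE + (β+1)I_B·R_E, so I_B = (2.73 − 0.7) / (8.48 + 51×0.39) = 0.0714 mA.
I_C = β·I_B = 50×0.0714 = 3.57 mA, and I_E = (β+1)I_B = 3.64 mA.
V_CE = V_CC − I_C·R_C − I_E·R_E = 18 − 3.57×0.82 − 3.64×0.39 = 13.6 V.
V_CE = 13.6 V > 0.2 V confirms active-region operation.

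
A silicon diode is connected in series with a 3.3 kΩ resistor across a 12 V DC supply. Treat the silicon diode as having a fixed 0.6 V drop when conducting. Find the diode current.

KVL around the loop: 12 = V_D + I·R = 0.6 + I × 3.3 kΩ.
So I = (12 − 0.6) / 3.3 kΩ = 11.4 / 3.3 = 3.45 mA.

I ≈ 3.5 mA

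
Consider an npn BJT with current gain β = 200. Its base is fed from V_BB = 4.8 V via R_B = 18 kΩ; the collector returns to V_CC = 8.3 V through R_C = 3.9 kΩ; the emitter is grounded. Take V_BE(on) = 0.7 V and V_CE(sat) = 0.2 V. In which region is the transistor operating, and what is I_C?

saturation; I_C ≈ 2.1 mA

Assume active: I_B = (4.8 − 0.7)/18 = 0.228 mA, giving I_C = β·I_B = 45.6 mA.
But then V_CE = 8.3 − 45.6×3.9 = -169 V < V_CE(sat) = 0.2 V — impossible in the active region.
So the transistor is saturated. With V_CE = 0.2 V, I_C = (V_CC − 0.2)/R_C = 8.1/3.9 = 2.08 mA.
Check: β·I_B = 45.6 mA > I_C = 2.08 mA, confirming saturation.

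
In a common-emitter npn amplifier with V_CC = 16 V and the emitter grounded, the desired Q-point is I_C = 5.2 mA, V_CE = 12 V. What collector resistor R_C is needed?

Collector loop: V_CC = I_C·R_C + V_CE.
R_C = (V_CC − V_CE)/I_C = (16 − 12)/5.2 = 0.769 kΩ.

R_C ≈ 0.77 kΩ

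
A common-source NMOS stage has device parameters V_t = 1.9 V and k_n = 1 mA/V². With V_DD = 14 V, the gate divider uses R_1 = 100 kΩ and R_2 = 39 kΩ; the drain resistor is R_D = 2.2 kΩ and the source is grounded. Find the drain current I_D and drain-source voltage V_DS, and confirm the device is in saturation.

V_G = V_DD·R_2/(R_1+R_2) = 14×39/139 = 3.93 V. With the source grounded, V_GS = V_G = 3.93 V.
Assume saturation: I_D = (k_n/2)(V_GS − V_t)² = (1/2)×(3.93 − 1.9)² = 0.5×2.03² = 2.06 mA.
V_DS = V_DD − I_D·R_D = 14 − 2.06×2.2 = 9.48 V.
Saturation requires V_DS ≥ V_GS − V_t = 2.03 V; 9.48 ≥ 2.03 ✓.

I_D ≈ 2.1 mA, V_DS ≈ 9.5 V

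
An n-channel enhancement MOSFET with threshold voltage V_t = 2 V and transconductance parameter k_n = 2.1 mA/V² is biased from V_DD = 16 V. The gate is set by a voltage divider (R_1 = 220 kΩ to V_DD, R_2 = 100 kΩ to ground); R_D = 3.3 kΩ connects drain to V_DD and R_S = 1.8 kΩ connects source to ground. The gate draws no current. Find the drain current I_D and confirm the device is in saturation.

I_D ≈ 1.1 mA

V_G = V_DD·R_2/(R_1+R_2) = 16×100/320 = 5 V.
Assume saturation: I_D = (k_n/2)(V_GS − V_t)² with V_GS = V_G − I_D·R_S = 5 − 1.8·I_D.
Substituting gives 3.4·I_D² − 12.3·I_D + 9.45 = 0, with roots I_D = 1.1 or 2.53 mA.
The root I_D = 2.53 mA gives V_GS = 0.448 V ≤ V_t, so take I_D = 1.1 mA.
Then V_GS = 3.02 V and V_DS = V_DD − I_D(R_D+R_S) = 16 − 1.1×5.1 = 10.4 V.
Saturation requires V_DS ≥ V_GS − V_t = 1.02 V; 10.4 ≥ 1.02 ✓.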